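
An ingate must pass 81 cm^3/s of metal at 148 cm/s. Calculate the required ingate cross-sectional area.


Formula: A_ingate = Q / v  (continuity equation)
A = 81 cm^3/s / 148 cm/s = 0.5473 cm^2

0.5473 cm^2


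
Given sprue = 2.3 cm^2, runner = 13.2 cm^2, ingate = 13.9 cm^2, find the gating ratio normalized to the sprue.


Sprue:Runner:Ingate = 1 : 13.2/2.3 : 13.9/2.3 = 1:5.74:6.04

Final answer: 1:5.74:6.04


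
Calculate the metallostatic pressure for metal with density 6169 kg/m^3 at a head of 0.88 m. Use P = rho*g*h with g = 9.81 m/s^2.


Formula: P = rho * g * h
rho * g = 6169 * 9.81 = 60517.89 N/m^3
P = 60517.89 * 0.88 = 53255.7432 Pa

Final answer: 53255.7432 Pa


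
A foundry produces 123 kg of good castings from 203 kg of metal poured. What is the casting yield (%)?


Formula: Casting Yield = (W_good / W_total) * 100
Yield = (123 kg / 203 kg) * 100 = 60.5911%

60.5911%


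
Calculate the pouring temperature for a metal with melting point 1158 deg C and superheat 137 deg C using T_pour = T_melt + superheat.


Formula: T_pour = T_melt + Superheat
T_pour = 1158 + 137 = 1295 deg C

Answer: 1295 deg C


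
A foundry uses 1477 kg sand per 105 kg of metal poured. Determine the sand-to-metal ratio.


Formula: Sand-to-Metal Ratio = W_sand / W_metal
Ratio = 1477 kg / 105 kg = 14.0667


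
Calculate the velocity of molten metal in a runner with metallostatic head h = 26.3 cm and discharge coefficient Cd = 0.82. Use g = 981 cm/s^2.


Formula: v = Cd * sqrt(2 * g * h)  (Torricelli with discharge coefficient)
2*g*h = 2 * 981 * 26.3 = 51600.6 cm^2/s^2
sqrt(51600.6) = 227.15765 cm/s
v = 0.82 * 227.15765 = 186.2693 cm/s


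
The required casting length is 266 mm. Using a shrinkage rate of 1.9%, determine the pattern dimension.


Formula: L_pattern = L_casting * (1 + shrinkage_rate/100)
Shrinkage factor = 1 + 1.9/100 = 1.019
L_pattern = 266 mm * 1.019 = 271.0540 mm

Answer: 271.0540 mm


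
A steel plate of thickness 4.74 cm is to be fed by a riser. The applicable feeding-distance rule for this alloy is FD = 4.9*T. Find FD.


Formula: FD = 4.9 * T  (riser feeding-distance rule)
FD = 4.9 * 4.74 cm = 23.2260 cm


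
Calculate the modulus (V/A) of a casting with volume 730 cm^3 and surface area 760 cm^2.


Formula: Casting Modulus M = V / A
M = 730 cm^3 / 760 cm^2 = 0.9605 cm


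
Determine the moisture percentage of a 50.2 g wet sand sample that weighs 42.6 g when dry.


Formula: MC = (W_wet - W_dry) / W_wet * 100
Water mass = 50.2 - 42.6 = 7.6 g
MC = 7.6 / 50.2 * 100 = 15.1394%


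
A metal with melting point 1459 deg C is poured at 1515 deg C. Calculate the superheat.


Formula: Superheat = T_pour - T_melt
Superheat = 1515 - 1459 = 56 deg C

Final answer: 56 deg C


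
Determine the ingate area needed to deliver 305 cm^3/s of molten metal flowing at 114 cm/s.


Formula: A_ingate = Q / v  (continuity equation)
A = 305 cm^3/s / 114 cm/s = 2.6754 cm^2

2.6754 cm^2


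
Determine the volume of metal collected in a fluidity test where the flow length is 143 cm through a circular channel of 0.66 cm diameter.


Formula: V = pi * (d/2)^2 * L  (cylinder volume)
Radius = 0.66/2 = 0.33 cm
V = pi * 0.33^2 * 143 = 48.9231 cm^3

Answer: 48.9231 cm^3


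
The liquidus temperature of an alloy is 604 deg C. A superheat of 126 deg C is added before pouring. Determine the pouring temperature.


Formula: T_pour = T_melt + Superheat
T_pour = 604 + 126 = 730 deg C

730 deg C


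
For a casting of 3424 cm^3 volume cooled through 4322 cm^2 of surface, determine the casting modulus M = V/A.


Formula: Casting Modulus M = V / A
M = 3424 cm^3 / 4322 cm^2 = 0.7922 cm

0.7922 cm


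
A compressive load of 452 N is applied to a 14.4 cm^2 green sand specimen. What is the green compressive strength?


Formula: Compressive Strength = Force / Area
Strength = 452 N / 14.4 cm^2 = 31.3889 N/cm^2


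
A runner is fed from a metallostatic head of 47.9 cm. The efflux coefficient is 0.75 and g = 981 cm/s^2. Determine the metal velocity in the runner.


Formula: v = Cd * sqrt(2 * g * h)  (Torricelli with discharge coefficient)
2*g*h = 2 * 981 * 47.9 = 93979.8 cm^2/s^2
sqrt(93979.8) = 306.56125 cm/s
v = 0.75 * 306.56125 = 229.9209 cm/s


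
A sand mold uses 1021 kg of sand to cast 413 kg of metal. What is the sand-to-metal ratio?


Formula: Sand-to-Metal Ratio = W_sand / W_metal
Ratio = 1021 kg / 413 kg = 2.4722

2.4722


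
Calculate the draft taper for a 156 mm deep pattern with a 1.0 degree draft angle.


Formula: taper = depth * tan(draft_angle)
tan(1.0 deg) = 0.0174551
taper = 156 mm * 0.0174551 = 2.7230 mm

2.7230 mm


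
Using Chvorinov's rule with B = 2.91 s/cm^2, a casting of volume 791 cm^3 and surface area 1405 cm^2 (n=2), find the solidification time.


Formula: t_s = B * (V/A)^n  (Chvorinov's rule, n=2)
Modulus M = V/A = 791/1405 = 0.562989 cm
M^2 = 0.562989^2 = 0.316957 cm^2
t_s = 2.91 * 0.316957 = 0.9223 s

Answer: 0.9223 s


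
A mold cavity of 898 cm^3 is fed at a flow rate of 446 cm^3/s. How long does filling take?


Formula: t_fill = V_mold / Q_flow
t = 898 cm^3 / 446 cm^3/s = 2.0135 s

Final answer: 2.0135 s


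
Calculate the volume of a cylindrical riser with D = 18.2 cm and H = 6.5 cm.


Formula: V = pi * (D/2)^2 * H  (cylinder volume)
Radius = D/2 = 18.2/2 = 9.1 cm
V = pi * 9.1^2 * 6.5 = 1691.0094 cm^3


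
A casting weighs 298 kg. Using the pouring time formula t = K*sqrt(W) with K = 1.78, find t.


Formula: t = K * sqrt(W)
sqrt(W) = sqrt(298) = 17.26268
t = 1.78 * 17.26268 = 30.7276 s

30.7276 s


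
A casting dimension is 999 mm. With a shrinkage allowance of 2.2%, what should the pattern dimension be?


Formula: L_pattern = L_casting * (1 + shrinkage_rate/100)
Shrinkage factor = 1 + 2.2/100 = 1.022
L_pattern = 999 mm * 1.022 = 1020.9780 mm

Final answer: 1020.9780 mm


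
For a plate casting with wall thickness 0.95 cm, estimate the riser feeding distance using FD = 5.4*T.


Formula: FD = 5.4 * T  (riser feeding-distance rule)
FD = 5.4 * 0.95 cm = 5.1300 cm

Final answer: 5.1300 cm


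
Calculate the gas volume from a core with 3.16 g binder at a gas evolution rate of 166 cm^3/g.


Formula: V_gas = W_binder * gas_evolution_rate
V = 3.16 g * 166 cm^3/g = 524.5600 cm^3

Answer: 524.5600 cm^3


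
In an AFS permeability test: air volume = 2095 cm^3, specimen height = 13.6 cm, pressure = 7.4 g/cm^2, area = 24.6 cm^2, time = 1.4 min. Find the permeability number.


Formula: Permeability Number P = (V * H) / (p * A * t)
Numerator: V * H = 2095 * 13.6 = 28492.0
Denominator: p * A * t = 7.4 * 24.6 * 1.4 = 254.856
P = 28492.0 / 254.856 = 111.7965

Answer: 111.7965


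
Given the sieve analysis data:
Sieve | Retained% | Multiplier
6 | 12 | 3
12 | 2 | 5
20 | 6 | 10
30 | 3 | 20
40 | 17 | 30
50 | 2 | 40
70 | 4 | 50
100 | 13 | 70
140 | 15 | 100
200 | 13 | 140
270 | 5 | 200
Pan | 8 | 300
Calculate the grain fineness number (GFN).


Formula: GFN = sum(pct * multiplier) / sum(pct)
sum(pct * multiplier) = 8586
sum(pct) = 100
GFN = 8586 / 100 = 85.86


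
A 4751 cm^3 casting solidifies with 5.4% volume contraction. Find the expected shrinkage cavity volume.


Formula: V_shrink = V_casting * shrinkage_pct / 100
V_shrink = 4751 cm^3 * 5.4 / 100 = 256.5540 cm^3

Answer: 256.5540 cm^3


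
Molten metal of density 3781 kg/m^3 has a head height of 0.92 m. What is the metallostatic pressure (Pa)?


Formula: P = rho * g * h
rho * g = 3781 * 9.81 = 37091.61 N/m^3
P = 37091.61 * 0.92 = 34124.2812 Pa

34124.2812 Pa


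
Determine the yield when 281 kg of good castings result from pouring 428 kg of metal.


Formula: Casting Yield = (W_good / W_total) * 100
Yield = (281 kg / 428 kg) * 100 = 65.6542%


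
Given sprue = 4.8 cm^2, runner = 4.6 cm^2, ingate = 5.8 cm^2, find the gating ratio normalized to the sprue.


Sprue:Runner:Ingate = 1 : 4.6/4.8 : 5.8/4.8 = 1:0.96:1.21

1:0.96:1.21


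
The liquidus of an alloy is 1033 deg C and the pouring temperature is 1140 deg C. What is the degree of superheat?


Formula: Superheat = T_pour - T_melt
Superheat = 1140 - 1033 = 107 deg C

Answer: 107 deg C


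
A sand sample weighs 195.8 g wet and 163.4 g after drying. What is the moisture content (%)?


Formula: MC = (W_wet - W_dry) / W_wet * 100
Water mass = 195.8 - 163.4 = 32.4 g
MC = 32.4 / 195.8 * 100 = 16.5475%

16.5475%


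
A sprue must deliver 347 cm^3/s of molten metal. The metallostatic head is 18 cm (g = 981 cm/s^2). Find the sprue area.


Formula: v = sqrt(2*g*h), A = Q/v
Velocity: v = sqrt(2 * 981 * 18) = sqrt(35316) = 187.9255 cm/s
Sprue area: A = Q / v = 347 / 187.9255 = 1.8465 cm^2

Final answer: 1.8465 cm^2


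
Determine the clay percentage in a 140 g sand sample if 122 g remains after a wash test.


Formula: Clay% = (W_total - W_washed) / W_total * 100
Clay mass = 140 - 122 = 18 g
Clay% = 18 / 140 * 100 = 12.8571%

12.8571%


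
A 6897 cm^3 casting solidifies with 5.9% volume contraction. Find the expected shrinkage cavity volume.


Formula: V_shrink = V_casting * shrinkage_pct / 100
V_shrink = 6897 cm^3 * 5.9 / 100 = 406.9230 cm^3

Answer: 406.9230 cm^3


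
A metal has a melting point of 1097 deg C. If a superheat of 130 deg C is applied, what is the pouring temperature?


Formula: T_pour = T_melt + Superheat
T_pour = 1097 + 130 = 1227 deg C


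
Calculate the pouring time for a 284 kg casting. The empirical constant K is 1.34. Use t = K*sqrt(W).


Formula: t = K * sqrt(W)
sqrt(W) = sqrt(284) = 16.85230
t = 1.34 * 16.85230 = 22.5821 s


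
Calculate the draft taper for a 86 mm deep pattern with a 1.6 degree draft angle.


Formula: taper = depth * tan(draft_angle)
tan(1.6 deg) = 0.0279325
taper = 86 mm * 0.0279325 = 2.4022 mm

Final answer: 2.4022 mm


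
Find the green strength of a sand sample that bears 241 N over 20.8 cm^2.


Formula: Compressive Strength = Force / Area
Strength = 241 N / 20.8 cm^2 = 11.5865 N/cm^2

Answer: 11.5865 N/cm^2


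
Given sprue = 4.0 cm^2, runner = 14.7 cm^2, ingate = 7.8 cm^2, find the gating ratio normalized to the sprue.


Sprue:Runner:Ingate = 1 : 14.7/4.0 : 7.8/4.0 = 1:3.68:1.95

Answer: 1:3.68:1.95


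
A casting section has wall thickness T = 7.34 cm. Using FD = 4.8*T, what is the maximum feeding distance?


Formula: FD = 4.8 * T  (riser feeding-distance rule)
FD = 4.8 * 7.34 cm = 35.2320 cm

Answer: 35.2320 cm


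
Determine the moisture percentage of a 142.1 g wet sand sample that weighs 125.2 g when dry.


Formula: MC = (W_wet - W_dry) / W_wet * 100
Water mass = 142.1 - 125.2 = 16.9 g
MC = 16.9 / 142.1 * 100 = 11.8930%


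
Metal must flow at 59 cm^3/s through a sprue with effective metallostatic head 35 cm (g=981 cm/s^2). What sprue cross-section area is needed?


Formula: v = sqrt(2*g*h), A = Q/v
Velocity: v = sqrt(2 * 981 * 35) = sqrt(68670) = 262.0496 cm/s
Sprue area: A = Q / v = 59 / 262.0496 = 0.2251 cm^2

0.2251 cm^2


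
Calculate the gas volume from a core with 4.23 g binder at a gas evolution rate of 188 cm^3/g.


Formula: V_gas = W_binder * gas_evolution_rate
V = 4.23 g * 188 cm^3/g = 795.2400 cm^3

795.2400 cm^3


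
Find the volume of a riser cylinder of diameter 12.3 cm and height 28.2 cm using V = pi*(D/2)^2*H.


Formula: V = pi * (D/2)^2 * H  (cylinder volume)
Radius = D/2 = 12.3/2 = 6.15 cm
V = pi * 6.15^2 * 28.2 = 3350.8054 cm^3

Final answer: 3350.8054 cm^3


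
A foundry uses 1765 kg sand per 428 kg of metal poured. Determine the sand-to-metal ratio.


Formula: Sand-to-Metal Ratio = W_sand / W_metal
Ratio = 1765 kg / 428 kg = 4.1238

Answer: 4.1238


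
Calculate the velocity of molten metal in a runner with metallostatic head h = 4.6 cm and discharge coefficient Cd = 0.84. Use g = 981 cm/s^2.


Formula: v = Cd * sqrt(2 * g * h)  (Torricelli with discharge coefficient)
2*g*h = 2 * 981 * 4.6 = 9025.2 cm^2/s^2
sqrt(9025.2) = 95.00105 cm/s
v = 0.84 * 95.00105 = 79.8009 cm/s

Final answer: 79.8009 cm/s


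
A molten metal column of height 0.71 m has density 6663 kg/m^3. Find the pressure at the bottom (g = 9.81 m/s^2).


Formula: P = rho * g * h
rho * g = 6663 * 9.81 = 65364.03 N/m^3
P = 65364.03 * 0.71 = 46408.4613 Pa


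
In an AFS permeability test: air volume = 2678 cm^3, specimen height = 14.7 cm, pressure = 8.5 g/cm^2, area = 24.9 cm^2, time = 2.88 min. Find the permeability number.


Formula: Permeability Number P = (V * H) / (p * A * t)
Numerator: V * H = 2678 * 14.7 = 39366.6
Denominator: p * A * t = 8.5 * 24.9 * 2.88 = 609.552
P = 39366.6 / 609.552 = 64.5828

Answer: 64.5828


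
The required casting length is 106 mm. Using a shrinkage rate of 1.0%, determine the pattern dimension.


Formula: L_pattern = L_casting * (1 + shrinkage_rate/100)
Shrinkage factor = 1 + 1.0/100 = 1.01
L_pattern = 106 mm * 1.01 = 107.0600 mm


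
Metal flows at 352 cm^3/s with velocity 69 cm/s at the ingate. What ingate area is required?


Formula: A_ingate = Q / v  (continuity equation)
A = 352 cm^3/s / 69 cm/s = 5.1014 cm^2


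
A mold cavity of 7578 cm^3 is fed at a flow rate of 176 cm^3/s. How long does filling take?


Formula: t_fill = V_mold / Q_flow
t = 7578 cm^3 / 176 cm^3/s = 43.0568 s

43.0568 s


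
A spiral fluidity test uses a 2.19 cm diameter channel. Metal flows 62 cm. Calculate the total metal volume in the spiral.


Formula: V = pi * (d/2)^2 * L  (cylinder volume)
Radius = 2.19/2 = 1.095 cm
V = pi * 1.095^2 * 62 = 233.5446 cm^3

233.5446 cm^3


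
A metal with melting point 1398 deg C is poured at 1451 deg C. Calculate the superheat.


Formula: Superheat = T_pour - T_melt
Superheat = 1451 - 1398 = 53 deg C

Final answer: 53 deg C


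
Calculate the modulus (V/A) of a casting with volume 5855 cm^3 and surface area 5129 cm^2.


Formula: Casting Modulus M = V / A
M = 5855 cm^3 / 5129 cm^2 = 1.1415 cm


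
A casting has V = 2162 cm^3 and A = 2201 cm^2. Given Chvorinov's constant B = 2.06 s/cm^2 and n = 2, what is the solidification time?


Formula: t_s = B * (V/A)^n  (Chvorinov's rule, n=2)
Modulus M = V/A = 2162/2201 = 0.982281 cm
M^2 = 0.982281^2 = 0.964876 cm^2
t_s = 2.06 * 0.964876 = 1.9876 s


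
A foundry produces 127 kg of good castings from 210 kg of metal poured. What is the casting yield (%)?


Formula: Casting Yield = (W_good / W_total) * 100
Yield = (127 kg / 210 kg) * 100 = 60.4762%

Final answer: 60.4762%


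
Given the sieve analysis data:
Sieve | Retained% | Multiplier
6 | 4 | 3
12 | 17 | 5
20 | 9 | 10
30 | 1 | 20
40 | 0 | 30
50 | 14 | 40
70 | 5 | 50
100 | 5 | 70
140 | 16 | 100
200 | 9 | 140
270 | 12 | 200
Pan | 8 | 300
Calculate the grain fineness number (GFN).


Formula: GFN = sum(pct * multiplier) / sum(pct)
sum(pct * multiplier) = 9027
sum(pct) = 100
GFN = 9027 / 100 = 90.27

90.27


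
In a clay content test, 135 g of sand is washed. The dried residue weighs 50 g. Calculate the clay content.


Formula: Clay% = (W_total - W_washed) / W_total * 100
Clay mass = 135 - 50 = 85 g
Clay% = 85 / 135 * 100 = 62.9630%

Answer: 62.9630%


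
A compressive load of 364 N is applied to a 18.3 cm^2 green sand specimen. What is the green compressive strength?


Formula: Compressive Strength = Force / Area
Strength = 364 N / 18.3 cm^2 = 19.8907 N/cm^2


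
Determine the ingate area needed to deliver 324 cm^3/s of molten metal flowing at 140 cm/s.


Formula: A_ingate = Q / v  (continuity equation)
A = 324 cm^3/s / 140 cm/s = 2.3143 cm^2


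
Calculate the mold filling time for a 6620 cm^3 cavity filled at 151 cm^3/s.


Formula: t_fill = V_mold / Q_flow
t = 6620 cm^3 / 151 cm^3/s = 43.8411 s

Answer: 43.8411 s


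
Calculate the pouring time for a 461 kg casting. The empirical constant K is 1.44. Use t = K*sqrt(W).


Formula: t = K * sqrt(W)
sqrt(W) = sqrt(461) = 21.47091
t = 1.44 * 21.47091 = 30.9181 s

Final answer: 30.9181 s


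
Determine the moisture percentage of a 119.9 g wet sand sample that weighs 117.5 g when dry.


Formula: MC = (W_wet - W_dry) / W_wet * 100
Water mass = 119.9 - 117.5 = 2.4 g
MC = 2.4 / 119.9 * 100 = 2.0017%


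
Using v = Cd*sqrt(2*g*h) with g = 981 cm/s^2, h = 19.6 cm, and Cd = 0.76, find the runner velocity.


Formula: v = Cd * sqrt(2 * g * h)  (Torricelli with discharge coefficient)
2*g*h = 2 * 981 * 19.6 = 38455.2 cm^2/s^2
sqrt(38455.2) = 196.09997 cm/s
v = 0.76 * 196.09997 = 149.0360 cm/s


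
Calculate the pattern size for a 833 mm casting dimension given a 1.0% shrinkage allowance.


Formula: L_pattern = L_casting * (1 + shrinkage_rate/100)
Shrinkage factor = 1 + 1.0/100 = 1.01
L_pattern = 833 mm * 1.01 = 841.3300 mm

Final answer: 841.3300 mm


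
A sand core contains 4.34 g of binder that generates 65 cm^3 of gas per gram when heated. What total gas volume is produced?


Formula: V_gas = W_binder * gas_evolution_rate
V = 4.34 g * 65 cm^3/g = 282.1000 cm^3

Final answer: 282.1000 cm^3


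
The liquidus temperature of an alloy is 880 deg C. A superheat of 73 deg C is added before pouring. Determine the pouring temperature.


Formula: T_pour = T_melt + Superheat
T_pour = 880 + 73 = 953 deg C


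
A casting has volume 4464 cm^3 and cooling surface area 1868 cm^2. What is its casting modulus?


Formula: Casting Modulus M = V / A
M = 4464 cm^3 / 1868 cm^2 = 2.3897 cm


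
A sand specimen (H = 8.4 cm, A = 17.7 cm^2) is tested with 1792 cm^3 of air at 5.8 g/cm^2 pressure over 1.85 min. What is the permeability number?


Formula: Permeability Number P = (V * H) / (p * A * t)
Numerator: V * H = 1792 * 8.4 = 15052.8
Denominator: p * A * t = 5.8 * 17.7 * 1.85 = 189.921
P = 15052.8 / 189.921 = 79.2582

79.2582


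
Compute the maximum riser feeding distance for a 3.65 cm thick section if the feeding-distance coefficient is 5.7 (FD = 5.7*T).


Formula: FD = 5.7 * T  (riser feeding-distance rule)
FD = 5.7 * 3.65 cm = 20.8050 cm

Answer: 20.8050 cm


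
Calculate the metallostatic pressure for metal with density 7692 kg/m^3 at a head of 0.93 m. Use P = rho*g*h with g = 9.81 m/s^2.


Formula: P = rho * g * h
rho * g = 7692 * 9.81 = 75458.52 N/m^3
P = 75458.52 * 0.93 = 70176.4236 Pa

70176.4236 Pa


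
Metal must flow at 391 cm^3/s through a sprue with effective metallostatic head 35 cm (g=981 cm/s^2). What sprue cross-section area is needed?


Formula: v = sqrt(2*g*h), A = Q/v
Velocity: v = sqrt(2 * 981 * 35) = sqrt(68670) = 262.0496 cm/s
Sprue area: A = Q / v = 391 / 262.0496 = 1.4921 cm^2

Final answer: 1.4921 cm^2


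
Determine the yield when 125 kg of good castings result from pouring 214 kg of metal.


Formula: Casting Yield = (W_good / W_total) * 100
Yield = (125 kg / 214 kg) * 100 = 58.4112%

58.4112%


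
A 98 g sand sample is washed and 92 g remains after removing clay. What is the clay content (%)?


Formula: Clay% = (W_total - W_washed) / W_total * 100
Clay mass = 98 - 92 = 6 g
Clay% = 6 / 98 * 100 = 6.1224%

Final answer: 6.1224%


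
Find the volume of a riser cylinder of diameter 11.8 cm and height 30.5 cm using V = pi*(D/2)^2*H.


Formula: V = pi * (D/2)^2 * H  (cylinder volume)
Radius = D/2 = 11.8/2 = 5.9 cm
V = pi * 5.9^2 * 30.5 = 3335.4446 cm^3


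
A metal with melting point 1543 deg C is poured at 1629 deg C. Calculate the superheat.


Formula: Superheat = T_pour - T_melt
Superheat = 1629 - 1543 = 86 deg C

Final answer: 86 deg C


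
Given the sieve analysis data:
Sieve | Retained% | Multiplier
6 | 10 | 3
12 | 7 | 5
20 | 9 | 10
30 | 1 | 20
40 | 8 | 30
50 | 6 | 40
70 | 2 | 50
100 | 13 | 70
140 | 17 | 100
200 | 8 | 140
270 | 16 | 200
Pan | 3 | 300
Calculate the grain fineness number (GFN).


Formula: GFN = sum(pct * multiplier) / sum(pct)
sum(pct * multiplier) = 8585
sum(pct) = 100
GFN = 8585 / 100 = 85.85

85.85


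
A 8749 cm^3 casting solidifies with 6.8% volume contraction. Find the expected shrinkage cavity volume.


Formula: V_shrink = V_casting * shrinkage_pct / 100
V_shrink = 8749 cm^3 * 6.8 / 100 = 594.9320 cm^3


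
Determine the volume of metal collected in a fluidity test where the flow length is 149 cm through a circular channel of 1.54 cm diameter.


Formula: V = pi * (d/2)^2 * L  (cylinder volume)
Radius = 1.54/2 = 0.77 cm
V = pi * 0.77^2 * 149 = 277.5349 cm^3

Final answer: 277.5349 cm^3


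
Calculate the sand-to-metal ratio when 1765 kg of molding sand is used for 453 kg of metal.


Formula: Sand-to-Metal Ratio = W_sand / W_metal
Ratio = 1765 kg / 453 kg = 3.8962


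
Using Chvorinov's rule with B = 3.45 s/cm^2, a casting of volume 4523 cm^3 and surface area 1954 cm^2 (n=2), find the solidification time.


Formula: t_s = B * (V/A)^n  (Chvorinov's rule, n=2)
Modulus M = V/A = 4523/1954 = 2.314739 cm
M^2 = 2.314739^2 = 5.358017 cm^2
t_s = 3.45 * 5.358017 = 18.4852 s


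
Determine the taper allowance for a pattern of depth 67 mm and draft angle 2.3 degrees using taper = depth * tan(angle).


Formula: taper = depth * tan(draft_angle)
tan(2.3 deg) = 0.0401641
taper = 67 mm * 0.0401641 = 2.6910 mm


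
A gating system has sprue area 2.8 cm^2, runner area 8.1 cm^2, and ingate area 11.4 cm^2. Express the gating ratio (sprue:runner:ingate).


Sprue:Runner:Ingate = 1 : 8.1/2.8 : 11.4/2.8 = 1:2.89:4.07

Answer: 1:2.89:4.07


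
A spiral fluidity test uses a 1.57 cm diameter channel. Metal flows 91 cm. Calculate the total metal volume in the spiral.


Formula: V = pi * (d/2)^2 * L  (cylinder volume)
Radius = 1.57/2 = 0.785 cm
V = pi * 0.785^2 * 91 = 176.1694 cm^3

Answer: 176.1694 cm^3


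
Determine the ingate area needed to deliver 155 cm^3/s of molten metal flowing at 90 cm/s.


Formula: A_ingate = Q / v  (continuity equation)
A = 155 cm^3/s / 90 cm/s = 1.7222 cm^2

Answer: 1.7222 cm^2


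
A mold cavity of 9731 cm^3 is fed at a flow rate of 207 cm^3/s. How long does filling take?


Formula: t_fill = V_mold / Q_flow
t = 9731 cm^3 / 207 cm^3/s = 47.0097 s

47.0097 s


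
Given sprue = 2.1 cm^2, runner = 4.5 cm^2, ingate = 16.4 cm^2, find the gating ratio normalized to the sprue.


Sprue:Runner:Ingate = 1 : 4.5/2.1 : 16.4/2.1 = 1:2.14:7.81

Answer: 1:2.14:7.81


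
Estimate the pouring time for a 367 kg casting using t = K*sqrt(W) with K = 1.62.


Formula: t = K * sqrt(W)
sqrt(W) = sqrt(367) = 19.15724
t = 1.62 * 19.15724 = 31.0347 s

Final answer: 31.0347 s


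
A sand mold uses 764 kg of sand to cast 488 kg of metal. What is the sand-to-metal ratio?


Formula: Sand-to-Metal Ratio = W_sand / W_metal
Ratio = 764 kg / 488 kg = 1.5656

1.5656


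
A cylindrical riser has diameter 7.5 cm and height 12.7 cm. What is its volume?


Formula: V = pi * (D/2)^2 * H  (cylinder volume)
Radius = D/2 = 7.5/2 = 3.75 cm
V = pi * 3.75^2 * 12.7 = 561.0688 cm^3

Final answer: 561.0688 cm^3


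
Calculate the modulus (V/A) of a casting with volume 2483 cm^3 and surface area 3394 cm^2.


Formula: Casting Modulus M = V / A
M = 2483 cm^3 / 3394 cm^2 = 0.7316 cm


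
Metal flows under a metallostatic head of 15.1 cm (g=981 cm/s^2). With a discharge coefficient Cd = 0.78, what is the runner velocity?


Formula: v = Cd * sqrt(2 * g * h)  (Torricelli with discharge coefficient)
2*g*h = 2 * 981 * 15.1 = 29626.2 cm^2/s^2
sqrt(29626.2) = 172.12263 cm/s
v = 0.78 * 172.12263 = 134.2557 cm/s

134.2557 cm/s


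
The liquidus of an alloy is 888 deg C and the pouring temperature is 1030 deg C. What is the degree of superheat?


Formula: Superheat = T_pour - T_melt
Superheat = 1030 - 888 = 142 deg C

Answer: 142 deg C


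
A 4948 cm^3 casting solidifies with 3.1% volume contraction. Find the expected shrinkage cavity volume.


Formula: V_shrink = V_casting * shrinkage_pct / 100
V_shrink = 4948 cm^3 * 3.1 / 100 = 153.3880 cm^3

Answer: 153.3880 cm^3


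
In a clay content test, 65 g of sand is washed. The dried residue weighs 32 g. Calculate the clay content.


Formula: Clay% = (W_total - W_washed) / W_total * 100
Clay mass = 65 - 32 = 33 g
Clay% = 33 / 65 * 100 = 50.7692%

Answer: 50.7692%


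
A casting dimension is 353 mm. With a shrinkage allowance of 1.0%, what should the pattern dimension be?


Formula: L_pattern = L_casting * (1 + shrinkage_rate/100)
Shrinkage factor = 1 + 1.0/100 = 1.01
L_pattern = 353 mm * 1.01 = 356.5300 mm


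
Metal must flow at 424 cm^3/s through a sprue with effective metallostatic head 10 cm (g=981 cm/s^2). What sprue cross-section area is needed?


Formula: v = sqrt(2*g*h), A = Q/v
Velocity: v = sqrt(2 * 981 * 10) = sqrt(19620) = 140.0714 cm/s
Sprue area: A = Q / v = 424 / 140.0714 = 3.0270 cm^2

Answer: 3.0270 cm^2


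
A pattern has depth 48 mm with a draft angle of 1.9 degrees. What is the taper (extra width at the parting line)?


Formula: taper = depth * tan(draft_angle)
tan(1.9 deg) = 0.0331734
taper = 48 mm * 0.0331734 = 1.5923 mm


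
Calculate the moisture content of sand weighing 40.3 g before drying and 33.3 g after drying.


Formula: MC = (W_wet - W_dry) / W_wet * 100
Water mass = 40.3 - 33.3 = 7.0 g
MC = 7.0 / 40.3 * 100 = 17.3697%

Answer: 17.3697%


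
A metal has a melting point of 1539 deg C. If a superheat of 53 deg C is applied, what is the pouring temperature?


Formula: T_pour = T_melt + Superheat
T_pour = 1539 + 53 = 1592 deg C

1592 deg C


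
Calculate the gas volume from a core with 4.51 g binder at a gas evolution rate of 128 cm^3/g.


Formula: V_gas = W_binder * gas_evolution_rate
V = 4.51 g * 128 cm^3/g = 577.2800 cm^3

577.2800 cm^3


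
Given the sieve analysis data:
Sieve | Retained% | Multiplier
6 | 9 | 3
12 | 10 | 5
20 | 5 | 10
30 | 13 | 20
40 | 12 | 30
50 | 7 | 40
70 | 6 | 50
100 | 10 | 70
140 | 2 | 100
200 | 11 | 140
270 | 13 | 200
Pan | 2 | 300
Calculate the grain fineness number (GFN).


Formula: GFN = sum(pct * multiplier) / sum(pct)
sum(pct * multiplier) = 6967
sum(pct) = 100
GFN = 6967 / 100 = 69.67

Answer: 69.67


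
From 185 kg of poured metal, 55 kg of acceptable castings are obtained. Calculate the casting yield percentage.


Formula: Casting Yield = (W_good / W_total) * 100
Yield = (55 kg / 185 kg) * 100 = 29.7297%

Answer: 29.7297%


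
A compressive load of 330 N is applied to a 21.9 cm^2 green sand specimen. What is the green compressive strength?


Formula: Compressive Strength = Force / Area
Strength = 330 N / 21.9 cm^2 = 15.0685 N/cm^2

15.0685 N/cm^2


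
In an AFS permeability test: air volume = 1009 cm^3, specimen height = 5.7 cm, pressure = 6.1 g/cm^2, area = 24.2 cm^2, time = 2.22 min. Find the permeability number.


Formula: Permeability Number P = (V * H) / (p * A * t)
Numerator: V * H = 1009 * 5.7 = 5751.3
Denominator: p * A * t = 6.1 * 24.2 * 2.22 = 327.7164
P = 5751.3 / 327.7164 = 17.5496

17.5496


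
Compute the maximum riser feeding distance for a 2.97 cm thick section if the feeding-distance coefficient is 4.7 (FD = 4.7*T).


Formula: FD = 4.7 * T  (riser feeding-distance rule)
FD = 4.7 * 2.97 cm = 13.9590 cm


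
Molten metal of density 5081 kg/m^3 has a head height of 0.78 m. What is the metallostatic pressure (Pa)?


Formula: P = rho * g * h
rho * g = 5081 * 9.81 = 49844.61 N/m^3
P = 49844.61 * 0.78 = 38878.7958 Pa

Final answer: 38878.7958 Pa


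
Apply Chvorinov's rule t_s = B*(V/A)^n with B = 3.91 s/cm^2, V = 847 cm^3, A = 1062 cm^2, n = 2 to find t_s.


Formula: t_s = B * (V/A)^n  (Chvorinov's rule, n=2)
Modulus M = V/A = 847/1062 = 0.797552 cm
M^2 = 0.797552^2 = 0.636089 cm^2
t_s = 3.91 * 0.636089 = 2.4871 s

Answer: 2.4871 s


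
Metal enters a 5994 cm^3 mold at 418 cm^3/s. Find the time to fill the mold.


Formula: t_fill = V_mold / Q_flow
t = 5994 cm^3 / 418 cm^3/s = 14.3397 s


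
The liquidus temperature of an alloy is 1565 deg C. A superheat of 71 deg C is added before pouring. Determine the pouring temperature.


Formula: T_pour = T_melt + Superheat
T_pour = 1565 + 71 = 1636 deg C

1636 deg C


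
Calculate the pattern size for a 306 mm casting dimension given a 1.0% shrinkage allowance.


Formula: L_pattern = L_casting * (1 + shrinkage_rate/100)
Shrinkage factor = 1 + 1.0/100 = 1.01
L_pattern = 306 mm * 1.01 = 309.0600 mm

309.0600 mm


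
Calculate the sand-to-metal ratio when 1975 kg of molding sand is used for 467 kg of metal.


Formula: Sand-to-Metal Ratio = W_sand / W_metal
Ratio = 1975 kg / 467 kg = 4.2291


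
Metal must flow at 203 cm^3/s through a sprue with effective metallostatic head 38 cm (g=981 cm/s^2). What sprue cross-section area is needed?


Formula: v = sqrt(2*g*h), A = Q/v
Velocity: v = sqrt(2 * 981 * 38) = sqrt(74556) = 273.0494 cm/s
Sprue area: A = Q / v = 203 / 273.0494 = 0.7435 cm^2

Final answer: 0.7435 cm^2


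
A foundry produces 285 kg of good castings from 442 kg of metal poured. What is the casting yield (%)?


Formula: Casting Yield = (W_good / W_total) * 100
Yield = (285 kg / 442 kg) * 100 = 64.4796%


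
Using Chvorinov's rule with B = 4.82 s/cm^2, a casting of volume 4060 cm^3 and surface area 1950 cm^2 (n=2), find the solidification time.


Formula: t_s = B * (V/A)^n  (Chvorinov's rule, n=2)
Modulus M = V/A = 4060/1950 = 2.082051 cm
M^2 = 2.082051^2 = 4.334936 cm^2
t_s = 4.82 * 4.334936 = 20.8944 s


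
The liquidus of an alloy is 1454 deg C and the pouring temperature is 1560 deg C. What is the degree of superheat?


Formula: Superheat = T_pour - T_melt
Superheat = 1560 - 1454 = 106 deg C

Final answer: 106 deg C


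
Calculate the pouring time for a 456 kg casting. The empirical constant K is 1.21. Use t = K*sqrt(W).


Formula: t = K * sqrt(W)
sqrt(W) = sqrt(456) = 21.35416
t = 1.21 * 21.35416 = 25.8385 s

25.8385 s


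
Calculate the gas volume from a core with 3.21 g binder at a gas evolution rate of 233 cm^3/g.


Formula: V_gas = W_binder * gas_evolution_rate
V = 3.21 g * 233 cm^3/g = 747.9300 cm^3

Final answer: 747.9300 cm^3


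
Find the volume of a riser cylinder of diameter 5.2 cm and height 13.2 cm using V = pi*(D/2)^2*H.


Formula: V = pi * (D/2)^2 * H  (cylinder volume)
Radius = D/2 = 5.2/2 = 2.6 cm
V = pi * 2.6^2 * 13.2 = 280.3306 cm^3


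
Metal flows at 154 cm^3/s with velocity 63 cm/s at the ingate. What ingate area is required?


Formula: A_ingate = Q / v  (continuity equation)
A = 154 cm^3/s / 63 cm/s = 2.4444 cm^2

2.4444 cm^2


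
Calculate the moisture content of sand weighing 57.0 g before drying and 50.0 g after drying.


Formula: MC = (W_wet - W_dry) / W_wet * 100
Water mass = 57.0 - 50.0 = 7.0 g
MC = 7.0 / 57.0 * 100 = 12.2807%

Final answer: 12.2807%


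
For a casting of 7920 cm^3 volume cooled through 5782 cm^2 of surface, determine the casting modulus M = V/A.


Formula: Casting Modulus M = V / A
M = 7920 cm^3 / 5782 cm^2 = 1.3698 cm

Final answer: 1.3698 cm


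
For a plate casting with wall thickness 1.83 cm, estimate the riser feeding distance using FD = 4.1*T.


Formula: FD = 4.1 * T  (riser feeding-distance rule)
FD = 4.1 * 1.83 cm = 7.5030 cm

Answer: 7.5030 cm


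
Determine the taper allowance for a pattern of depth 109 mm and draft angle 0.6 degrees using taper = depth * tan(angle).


Formula: taper = depth * tan(draft_angle)
tan(0.6 deg) = 0.0104724
taper = 109 mm * 0.0104724 = 1.1415 mm

Final answer: 1.1415 mm


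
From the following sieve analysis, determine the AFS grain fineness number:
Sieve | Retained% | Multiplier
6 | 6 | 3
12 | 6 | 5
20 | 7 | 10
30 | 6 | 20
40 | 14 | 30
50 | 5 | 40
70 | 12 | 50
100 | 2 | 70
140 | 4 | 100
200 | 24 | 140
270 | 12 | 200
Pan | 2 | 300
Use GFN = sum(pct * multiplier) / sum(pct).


Formula: GFN = sum(pct * multiplier) / sum(pct)
sum(pct * multiplier) = 8358
sum(pct) = 100
GFN = 8358 / 100 = 83.58


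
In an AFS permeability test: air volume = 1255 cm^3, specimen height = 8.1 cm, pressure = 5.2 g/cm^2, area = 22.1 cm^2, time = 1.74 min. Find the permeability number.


Formula: Permeability Number P = (V * H) / (p * A * t)
Numerator: V * H = 1255 * 8.1 = 10165.5
Denominator: p * A * t = 5.2 * 22.1 * 1.74 = 199.9608
P = 10165.5 / 199.9608 = 50.8375

Answer: 50.8375


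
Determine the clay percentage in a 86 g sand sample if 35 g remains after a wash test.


Formula: Clay% = (W_total - W_washed) / W_total * 100
Clay mass = 86 - 35 = 51 g
Clay% = 51 / 86 * 100 = 59.3023%

Answer: 59.3023%


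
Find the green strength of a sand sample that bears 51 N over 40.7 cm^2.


Formula: Compressive Strength = Force / Area
Strength = 51 N / 40.7 cm^2 = 1.2531 N/cm^2

Final answer: 1.2531 N/cm^2


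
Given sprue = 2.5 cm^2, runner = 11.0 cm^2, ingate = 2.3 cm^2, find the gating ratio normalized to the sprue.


Sprue:Runner:Ingate = 1 : 11.0/2.5 : 2.3/2.5 = 1:4.40:0.92


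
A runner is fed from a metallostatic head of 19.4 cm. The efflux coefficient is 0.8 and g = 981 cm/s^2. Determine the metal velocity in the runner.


Formula: v = Cd * sqrt(2 * g * h)  (Torricelli with discharge coefficient)
2*g*h = 2 * 981 * 19.4 = 38062.8 cm^2/s^2
sqrt(38062.8) = 195.09690 cm/s
v = 0.8 * 195.09690 = 156.0775 cm/s

Answer: 156.0775 cm/s


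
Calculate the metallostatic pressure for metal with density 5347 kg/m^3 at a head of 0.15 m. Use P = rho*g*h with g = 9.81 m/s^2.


Formula: P = rho * g * h
rho * g = 5347 * 9.81 = 52454.07 N/m^3
P = 52454.07 * 0.15 = 7868.1105 Pa

Answer: 7868.1105 Pa


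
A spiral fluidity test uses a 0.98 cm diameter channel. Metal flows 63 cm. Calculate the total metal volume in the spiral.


Formula: V = pi * (d/2)^2 * L  (cylinder volume)
Radius = 0.98/2 = 0.49 cm
V = pi * 0.49^2 * 63 = 47.5207 cm^3

Answer: 47.5207 cm^3


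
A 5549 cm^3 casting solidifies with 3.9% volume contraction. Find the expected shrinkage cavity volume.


Formula: V_shrink = V_casting * shrinkage_pct / 100
V_shrink = 5549 cm^3 * 3.9 / 100 = 216.4110 cm^3

216.4110 cm^3


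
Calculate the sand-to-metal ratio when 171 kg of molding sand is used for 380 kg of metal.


Formula: Sand-to-Metal Ratio = W_sand / W_metal
Ratio = 171 kg / 380 kg = 0.4500

Answer: 0.4500


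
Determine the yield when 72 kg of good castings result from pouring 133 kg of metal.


Formula: Casting Yield = (W_good / W_total) * 100
Yield = (72 kg / 133 kg) * 100 = 54.1353%

54.1353%


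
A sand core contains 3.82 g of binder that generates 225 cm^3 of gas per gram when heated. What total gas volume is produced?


Formula: V_gas = W_binder * gas_evolution_rate
V = 3.82 g * 225 cm^3/g = 859.5000 cm^3

Answer: 859.5000 cm^3


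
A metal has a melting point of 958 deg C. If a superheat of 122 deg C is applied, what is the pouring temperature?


Formula: T_pour = T_melt + Superheat
T_pour = 958 + 122 = 1080 deg C

Answer: 1080 deg C


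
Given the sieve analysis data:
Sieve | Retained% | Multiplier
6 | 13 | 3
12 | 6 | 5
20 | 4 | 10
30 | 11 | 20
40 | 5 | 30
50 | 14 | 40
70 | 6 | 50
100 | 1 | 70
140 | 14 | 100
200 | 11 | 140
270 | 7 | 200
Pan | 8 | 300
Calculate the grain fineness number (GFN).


Formula: GFN = sum(pct * multiplier) / sum(pct)
sum(pct * multiplier) = 8149
sum(pct) = 100
GFN = 8149 / 100 = 81.49


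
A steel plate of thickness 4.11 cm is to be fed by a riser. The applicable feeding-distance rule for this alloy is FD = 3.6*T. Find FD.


Formula: FD = 3.6 * T  (riser feeding-distance rule)
FD = 3.6 * 4.11 cm = 14.7960 cm

Final answer: 14.7960 cm


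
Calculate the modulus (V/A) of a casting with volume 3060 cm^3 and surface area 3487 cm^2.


Formula: Casting Modulus M = V / A
M = 3060 cm^3 / 3487 cm^2 = 0.8775 cm


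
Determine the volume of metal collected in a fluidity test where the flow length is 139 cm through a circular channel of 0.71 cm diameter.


Formula: V = pi * (d/2)^2 * L  (cylinder volume)
Radius = 0.71/2 = 0.355 cm
V = pi * 0.355^2 * 139 = 55.0328 cm^3

55.0328 cm^3


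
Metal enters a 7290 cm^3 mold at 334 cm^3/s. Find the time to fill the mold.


Formula: t_fill = V_mold / Q_flow
t = 7290 cm^3 / 334 cm^3/s = 21.8263 s

Final answer: 21.8263 s


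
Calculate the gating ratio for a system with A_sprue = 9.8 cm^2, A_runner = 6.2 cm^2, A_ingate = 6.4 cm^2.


Sprue:Runner:Ingate = 1 : 6.2/9.8 : 6.4/9.8 = 1:0.63:0.65

1:0.63:0.65


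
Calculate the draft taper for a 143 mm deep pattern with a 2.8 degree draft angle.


Formula: taper = depth * tan(draft_angle)
tan(2.8 deg) = 0.0489082
taper = 143 mm * 0.0489082 = 6.9939 mm

6.9939 mm


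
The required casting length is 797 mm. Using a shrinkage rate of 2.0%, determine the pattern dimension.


Formula: L_pattern = L_casting * (1 + shrinkage_rate/100)
Shrinkage factor = 1 + 2.0/100 = 1.02
L_pattern = 797 mm * 1.02 = 812.9400 mm

Answer: 812.9400 mm


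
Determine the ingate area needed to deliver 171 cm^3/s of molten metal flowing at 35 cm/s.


Formula: A_ingate = Q / v  (continuity equation)
A = 171 cm^3/s / 35 cm/s = 4.8857 cm^2

4.8857 cm^2


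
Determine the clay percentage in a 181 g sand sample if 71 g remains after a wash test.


Formula: Clay% = (W_total - W_washed) / W_total * 100
Clay mass = 181 - 71 = 110 g
Clay% = 110 / 181 * 100 = 60.7735%

60.7735%


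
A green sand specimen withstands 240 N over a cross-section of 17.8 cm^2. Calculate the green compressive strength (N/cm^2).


Formula: Compressive Strength = Force / Area
Strength = 240 N / 17.8 cm^2 = 13.4831 N/cm^2


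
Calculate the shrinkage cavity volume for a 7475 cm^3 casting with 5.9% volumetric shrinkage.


Formula: V_shrink = V_casting * shrinkage_pct / 100
V_shrink = 7475 cm^3 * 5.9 / 100 = 441.0250 cm^3

441.0250 cm^3


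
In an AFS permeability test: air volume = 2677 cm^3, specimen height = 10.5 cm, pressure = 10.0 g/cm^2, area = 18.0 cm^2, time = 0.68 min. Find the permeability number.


Formula: Permeability Number P = (V * H) / (p * A * t)
Numerator: V * H = 2677 * 10.5 = 28108.5
Denominator: p * A * t = 10.0 * 18.0 * 0.68 = 122.4
P = 28108.5 / 122.4 = 229.6446

Answer: 229.6446


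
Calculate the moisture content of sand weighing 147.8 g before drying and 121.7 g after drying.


Formula: MC = (W_wet - W_dry) / W_wet * 100
Water mass = 147.8 - 121.7 = 26.1 g
MC = 26.1 / 147.8 * 100 = 17.6590%

Answer: 17.6590%


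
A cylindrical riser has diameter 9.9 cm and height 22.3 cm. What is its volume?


Formula: V = pi * (D/2)^2 * H  (cylinder volume)
Radius = D/2 = 9.9/2 = 4.95 cm
V = pi * 4.95^2 * 22.3 = 1716.5843 cm^3

Final answer: 1716.5843 cm^3


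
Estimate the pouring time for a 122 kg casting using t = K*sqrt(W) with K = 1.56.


Formula: t = K * sqrt(W)
sqrt(W) = sqrt(122) = 11.04536
t = 1.56 * 11.04536 = 17.2308 s

17.2308 s


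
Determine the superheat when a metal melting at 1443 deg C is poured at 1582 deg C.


Formula: Superheat = T_pour - T_melt
Superheat = 1582 - 1443 = 139 deg C


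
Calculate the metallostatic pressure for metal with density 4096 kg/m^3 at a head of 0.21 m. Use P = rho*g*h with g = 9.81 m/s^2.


Formula: P = rho * g * h
rho * g = 4096 * 9.81 = 40181.76 N/m^3
P = 40181.76 * 0.21 = 8438.1696 Pa

Final answer: 8438.1696 Pa


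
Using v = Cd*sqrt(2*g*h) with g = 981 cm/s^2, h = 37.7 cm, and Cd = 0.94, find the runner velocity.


Formula: v = Cd * sqrt(2 * g * h)  (Torricelli with discharge coefficient)
2*g*h = 2 * 981 * 37.7 = 73967.4 cm^2/s^2
sqrt(73967.4) = 271.96948 cm/s
v = 0.94 * 271.96948 = 255.6513 cm/s

255.6513 cm/s


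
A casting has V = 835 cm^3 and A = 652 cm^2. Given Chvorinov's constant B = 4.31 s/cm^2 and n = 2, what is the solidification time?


Formula: t_s = B * (V/A)^n  (Chvorinov's rule, n=2)
Modulus M = V/A = 835/652 = 1.280675 cm
M^2 = 1.280675^2 = 1.640128 cm^2
t_s = 4.31 * 1.640128 = 7.0690 s


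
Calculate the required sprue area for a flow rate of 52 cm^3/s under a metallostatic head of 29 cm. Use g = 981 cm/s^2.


Formula: v = sqrt(2*g*h), A = Q/v
Velocity: v = sqrt(2 * 981 * 29) = sqrt(56898) = 238.5330 cm/s
Sprue area: A = Q / v = 52 / 238.5330 = 0.2180 cm^2

0.2180 cm^2
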